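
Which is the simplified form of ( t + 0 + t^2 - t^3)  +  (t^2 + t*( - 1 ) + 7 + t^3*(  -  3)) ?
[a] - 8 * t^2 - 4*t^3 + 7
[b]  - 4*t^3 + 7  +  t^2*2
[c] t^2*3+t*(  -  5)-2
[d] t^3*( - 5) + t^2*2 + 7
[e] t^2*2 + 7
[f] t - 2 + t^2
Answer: b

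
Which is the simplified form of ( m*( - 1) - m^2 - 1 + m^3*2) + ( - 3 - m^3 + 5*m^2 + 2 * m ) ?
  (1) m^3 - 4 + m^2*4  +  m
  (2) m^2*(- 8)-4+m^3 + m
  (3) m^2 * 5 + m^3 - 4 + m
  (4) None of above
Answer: 1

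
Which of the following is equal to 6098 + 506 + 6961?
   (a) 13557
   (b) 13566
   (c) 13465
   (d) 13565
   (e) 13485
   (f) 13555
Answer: d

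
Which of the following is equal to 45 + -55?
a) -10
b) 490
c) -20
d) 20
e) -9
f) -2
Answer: a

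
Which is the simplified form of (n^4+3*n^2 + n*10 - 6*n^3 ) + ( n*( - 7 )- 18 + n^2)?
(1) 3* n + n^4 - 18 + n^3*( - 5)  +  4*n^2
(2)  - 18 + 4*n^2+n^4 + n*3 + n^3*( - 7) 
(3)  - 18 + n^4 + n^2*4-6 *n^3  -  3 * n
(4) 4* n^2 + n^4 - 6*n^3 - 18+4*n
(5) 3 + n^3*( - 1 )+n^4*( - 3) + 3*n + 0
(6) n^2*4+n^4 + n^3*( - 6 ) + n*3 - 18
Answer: 6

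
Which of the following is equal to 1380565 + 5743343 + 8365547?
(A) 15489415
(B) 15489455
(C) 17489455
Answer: B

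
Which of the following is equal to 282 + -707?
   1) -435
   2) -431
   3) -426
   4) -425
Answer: 4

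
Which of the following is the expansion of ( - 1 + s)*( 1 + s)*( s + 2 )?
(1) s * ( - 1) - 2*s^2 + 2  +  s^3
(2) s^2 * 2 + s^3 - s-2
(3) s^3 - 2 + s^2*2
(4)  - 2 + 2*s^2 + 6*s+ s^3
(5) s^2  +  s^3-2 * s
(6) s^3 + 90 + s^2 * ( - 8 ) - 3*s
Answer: 2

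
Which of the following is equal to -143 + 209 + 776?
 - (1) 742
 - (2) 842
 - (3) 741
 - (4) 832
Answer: 2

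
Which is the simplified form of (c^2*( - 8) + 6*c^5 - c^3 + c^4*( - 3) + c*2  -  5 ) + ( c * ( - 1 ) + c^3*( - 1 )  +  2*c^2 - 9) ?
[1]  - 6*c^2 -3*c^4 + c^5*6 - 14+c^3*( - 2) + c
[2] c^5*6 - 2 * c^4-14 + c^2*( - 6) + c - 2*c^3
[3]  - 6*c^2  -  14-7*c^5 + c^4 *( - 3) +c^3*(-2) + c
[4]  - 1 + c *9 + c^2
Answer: 1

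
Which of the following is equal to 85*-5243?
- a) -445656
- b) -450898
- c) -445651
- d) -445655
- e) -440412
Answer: d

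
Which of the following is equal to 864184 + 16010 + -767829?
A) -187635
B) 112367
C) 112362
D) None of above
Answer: D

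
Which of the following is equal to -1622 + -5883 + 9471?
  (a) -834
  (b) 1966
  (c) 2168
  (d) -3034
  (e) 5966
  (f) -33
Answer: b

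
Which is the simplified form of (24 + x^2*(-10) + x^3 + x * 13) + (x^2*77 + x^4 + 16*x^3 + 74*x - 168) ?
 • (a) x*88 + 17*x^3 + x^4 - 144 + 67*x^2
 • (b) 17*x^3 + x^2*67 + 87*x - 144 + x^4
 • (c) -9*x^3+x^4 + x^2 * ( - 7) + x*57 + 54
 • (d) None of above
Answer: b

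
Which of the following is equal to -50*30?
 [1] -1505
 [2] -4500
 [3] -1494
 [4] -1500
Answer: 4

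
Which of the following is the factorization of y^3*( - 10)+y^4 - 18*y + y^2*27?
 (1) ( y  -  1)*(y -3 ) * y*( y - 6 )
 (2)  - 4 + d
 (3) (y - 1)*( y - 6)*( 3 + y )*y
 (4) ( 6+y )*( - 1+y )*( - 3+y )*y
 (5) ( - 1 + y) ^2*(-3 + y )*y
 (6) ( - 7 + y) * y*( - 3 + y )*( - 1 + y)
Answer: 1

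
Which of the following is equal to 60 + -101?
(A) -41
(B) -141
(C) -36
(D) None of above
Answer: A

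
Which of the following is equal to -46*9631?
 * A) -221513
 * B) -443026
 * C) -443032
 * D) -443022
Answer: B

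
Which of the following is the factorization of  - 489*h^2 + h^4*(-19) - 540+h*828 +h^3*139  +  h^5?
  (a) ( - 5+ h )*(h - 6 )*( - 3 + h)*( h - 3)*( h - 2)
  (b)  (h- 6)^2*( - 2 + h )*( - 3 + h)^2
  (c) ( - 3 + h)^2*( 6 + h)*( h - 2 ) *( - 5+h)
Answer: a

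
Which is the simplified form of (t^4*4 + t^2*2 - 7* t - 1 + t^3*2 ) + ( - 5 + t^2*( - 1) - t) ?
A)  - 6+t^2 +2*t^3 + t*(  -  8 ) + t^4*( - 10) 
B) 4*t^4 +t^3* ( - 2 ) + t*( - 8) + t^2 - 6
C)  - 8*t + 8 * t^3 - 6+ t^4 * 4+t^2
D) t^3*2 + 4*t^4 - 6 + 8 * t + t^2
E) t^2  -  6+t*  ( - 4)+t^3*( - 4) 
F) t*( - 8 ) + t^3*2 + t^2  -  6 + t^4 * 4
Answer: F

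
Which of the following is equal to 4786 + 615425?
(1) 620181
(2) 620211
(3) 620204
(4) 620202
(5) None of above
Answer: 2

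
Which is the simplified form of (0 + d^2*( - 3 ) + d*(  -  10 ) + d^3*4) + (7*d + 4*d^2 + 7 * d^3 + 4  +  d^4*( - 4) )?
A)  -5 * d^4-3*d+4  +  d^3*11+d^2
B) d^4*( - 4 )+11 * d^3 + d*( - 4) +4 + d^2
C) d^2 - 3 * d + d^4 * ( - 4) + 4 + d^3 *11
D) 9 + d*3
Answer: C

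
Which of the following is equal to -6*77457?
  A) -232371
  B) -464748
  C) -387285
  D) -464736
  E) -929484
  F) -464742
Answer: F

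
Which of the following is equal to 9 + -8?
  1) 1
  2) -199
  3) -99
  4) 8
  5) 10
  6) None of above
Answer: 1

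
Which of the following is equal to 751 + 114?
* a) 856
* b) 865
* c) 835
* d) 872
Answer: b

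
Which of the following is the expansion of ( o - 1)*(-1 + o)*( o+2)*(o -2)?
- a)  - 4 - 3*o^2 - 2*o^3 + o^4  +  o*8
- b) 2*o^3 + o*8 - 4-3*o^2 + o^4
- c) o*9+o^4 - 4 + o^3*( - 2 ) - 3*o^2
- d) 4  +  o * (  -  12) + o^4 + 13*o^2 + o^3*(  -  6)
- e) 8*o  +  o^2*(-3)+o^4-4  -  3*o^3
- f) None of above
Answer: a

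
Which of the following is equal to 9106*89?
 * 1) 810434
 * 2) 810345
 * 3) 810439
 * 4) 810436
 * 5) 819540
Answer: 1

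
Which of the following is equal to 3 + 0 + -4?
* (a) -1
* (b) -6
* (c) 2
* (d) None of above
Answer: a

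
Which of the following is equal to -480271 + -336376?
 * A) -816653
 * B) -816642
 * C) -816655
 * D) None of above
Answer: D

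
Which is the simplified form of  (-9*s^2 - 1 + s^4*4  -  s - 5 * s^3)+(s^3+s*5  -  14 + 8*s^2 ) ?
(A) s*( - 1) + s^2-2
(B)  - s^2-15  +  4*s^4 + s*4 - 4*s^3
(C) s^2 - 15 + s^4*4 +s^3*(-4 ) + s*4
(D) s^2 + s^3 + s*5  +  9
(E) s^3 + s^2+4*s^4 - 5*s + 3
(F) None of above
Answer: B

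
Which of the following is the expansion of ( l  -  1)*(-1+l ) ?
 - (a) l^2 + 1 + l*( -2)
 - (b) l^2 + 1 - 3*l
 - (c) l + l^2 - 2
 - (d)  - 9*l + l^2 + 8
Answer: a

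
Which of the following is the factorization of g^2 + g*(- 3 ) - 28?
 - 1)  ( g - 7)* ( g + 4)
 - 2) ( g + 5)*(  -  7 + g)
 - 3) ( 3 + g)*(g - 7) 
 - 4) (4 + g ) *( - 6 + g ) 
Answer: 1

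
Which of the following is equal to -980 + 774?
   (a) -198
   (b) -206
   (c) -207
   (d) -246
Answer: b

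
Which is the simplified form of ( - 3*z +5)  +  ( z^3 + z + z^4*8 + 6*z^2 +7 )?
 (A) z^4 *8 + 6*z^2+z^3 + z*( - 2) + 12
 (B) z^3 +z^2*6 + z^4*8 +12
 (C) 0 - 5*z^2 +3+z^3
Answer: A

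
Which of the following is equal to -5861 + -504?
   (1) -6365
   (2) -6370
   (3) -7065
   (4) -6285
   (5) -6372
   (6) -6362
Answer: 1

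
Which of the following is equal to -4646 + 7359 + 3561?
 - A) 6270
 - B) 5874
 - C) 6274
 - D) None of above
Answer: C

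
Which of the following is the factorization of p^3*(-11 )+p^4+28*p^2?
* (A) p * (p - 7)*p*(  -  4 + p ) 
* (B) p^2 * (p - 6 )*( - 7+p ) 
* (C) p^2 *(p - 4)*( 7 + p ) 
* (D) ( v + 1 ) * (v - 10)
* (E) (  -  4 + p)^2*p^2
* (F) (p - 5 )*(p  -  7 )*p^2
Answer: A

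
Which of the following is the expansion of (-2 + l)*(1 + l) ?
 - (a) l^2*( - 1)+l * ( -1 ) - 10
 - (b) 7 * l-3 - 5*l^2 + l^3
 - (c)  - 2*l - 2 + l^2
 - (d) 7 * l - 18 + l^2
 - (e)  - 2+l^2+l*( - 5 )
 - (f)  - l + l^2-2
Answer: f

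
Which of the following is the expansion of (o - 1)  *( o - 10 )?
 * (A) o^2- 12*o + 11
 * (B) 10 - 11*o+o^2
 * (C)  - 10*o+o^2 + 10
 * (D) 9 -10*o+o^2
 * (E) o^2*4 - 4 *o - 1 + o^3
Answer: B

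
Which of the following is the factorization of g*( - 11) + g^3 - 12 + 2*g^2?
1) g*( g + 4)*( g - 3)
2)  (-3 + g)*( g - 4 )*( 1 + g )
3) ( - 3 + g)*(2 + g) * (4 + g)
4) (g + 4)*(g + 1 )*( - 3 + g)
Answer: 4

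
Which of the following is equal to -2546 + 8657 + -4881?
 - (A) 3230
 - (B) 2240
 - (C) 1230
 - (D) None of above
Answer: C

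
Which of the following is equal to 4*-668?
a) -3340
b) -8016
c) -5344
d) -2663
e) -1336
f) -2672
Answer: f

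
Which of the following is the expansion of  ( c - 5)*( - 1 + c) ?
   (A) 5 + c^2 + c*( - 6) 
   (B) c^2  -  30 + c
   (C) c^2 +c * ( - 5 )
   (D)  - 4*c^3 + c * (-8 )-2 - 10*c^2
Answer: A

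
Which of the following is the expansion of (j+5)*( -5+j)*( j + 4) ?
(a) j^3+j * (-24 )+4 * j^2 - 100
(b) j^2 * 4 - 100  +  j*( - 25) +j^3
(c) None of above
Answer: b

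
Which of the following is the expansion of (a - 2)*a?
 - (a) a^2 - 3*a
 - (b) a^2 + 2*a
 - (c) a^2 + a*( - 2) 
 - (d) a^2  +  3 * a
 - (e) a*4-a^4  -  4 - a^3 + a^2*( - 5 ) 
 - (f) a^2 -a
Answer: c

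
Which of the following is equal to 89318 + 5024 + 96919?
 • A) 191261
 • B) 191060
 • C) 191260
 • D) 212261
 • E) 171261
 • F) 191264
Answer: A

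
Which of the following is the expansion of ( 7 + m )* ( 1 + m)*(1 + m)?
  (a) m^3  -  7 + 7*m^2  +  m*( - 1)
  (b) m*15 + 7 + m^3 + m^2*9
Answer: b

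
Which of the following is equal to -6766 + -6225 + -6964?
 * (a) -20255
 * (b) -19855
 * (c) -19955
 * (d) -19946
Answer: c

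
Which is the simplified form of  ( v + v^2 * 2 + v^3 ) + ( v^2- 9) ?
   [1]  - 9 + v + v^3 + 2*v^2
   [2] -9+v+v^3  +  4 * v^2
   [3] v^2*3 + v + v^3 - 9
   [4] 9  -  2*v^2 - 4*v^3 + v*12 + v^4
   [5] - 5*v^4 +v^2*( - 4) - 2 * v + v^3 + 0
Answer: 3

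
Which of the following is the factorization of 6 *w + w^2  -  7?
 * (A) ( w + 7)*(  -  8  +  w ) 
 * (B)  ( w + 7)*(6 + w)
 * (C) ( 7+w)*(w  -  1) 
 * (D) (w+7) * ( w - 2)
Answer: C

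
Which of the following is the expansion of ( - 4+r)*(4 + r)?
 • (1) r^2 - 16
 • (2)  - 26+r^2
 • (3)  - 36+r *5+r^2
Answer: 1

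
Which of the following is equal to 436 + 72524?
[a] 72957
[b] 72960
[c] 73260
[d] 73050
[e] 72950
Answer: b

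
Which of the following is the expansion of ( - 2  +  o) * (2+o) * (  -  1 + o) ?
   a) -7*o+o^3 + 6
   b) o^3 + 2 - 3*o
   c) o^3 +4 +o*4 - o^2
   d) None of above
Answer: d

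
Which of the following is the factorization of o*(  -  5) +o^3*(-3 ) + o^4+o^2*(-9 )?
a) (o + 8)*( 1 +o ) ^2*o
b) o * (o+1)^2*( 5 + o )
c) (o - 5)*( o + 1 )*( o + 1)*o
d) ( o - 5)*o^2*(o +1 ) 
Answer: c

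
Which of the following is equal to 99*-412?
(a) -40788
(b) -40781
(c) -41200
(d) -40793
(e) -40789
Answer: a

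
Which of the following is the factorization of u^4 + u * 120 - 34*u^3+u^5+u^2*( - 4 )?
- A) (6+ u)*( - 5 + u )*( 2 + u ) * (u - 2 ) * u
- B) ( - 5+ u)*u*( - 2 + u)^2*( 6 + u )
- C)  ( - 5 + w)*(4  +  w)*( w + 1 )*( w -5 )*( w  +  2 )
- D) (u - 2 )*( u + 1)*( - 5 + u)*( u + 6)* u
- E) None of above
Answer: A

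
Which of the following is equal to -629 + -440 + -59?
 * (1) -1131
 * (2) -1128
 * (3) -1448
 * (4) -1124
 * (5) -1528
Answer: 2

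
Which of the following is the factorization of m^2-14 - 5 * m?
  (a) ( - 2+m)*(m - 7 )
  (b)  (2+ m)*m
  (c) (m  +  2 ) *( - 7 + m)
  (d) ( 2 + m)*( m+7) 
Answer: c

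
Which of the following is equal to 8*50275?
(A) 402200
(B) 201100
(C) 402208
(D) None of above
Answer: A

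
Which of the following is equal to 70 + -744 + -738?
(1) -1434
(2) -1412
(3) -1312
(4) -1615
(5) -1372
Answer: 2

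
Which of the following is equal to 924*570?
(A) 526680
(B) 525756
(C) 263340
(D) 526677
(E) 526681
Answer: A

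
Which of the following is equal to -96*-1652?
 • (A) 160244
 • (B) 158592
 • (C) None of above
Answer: B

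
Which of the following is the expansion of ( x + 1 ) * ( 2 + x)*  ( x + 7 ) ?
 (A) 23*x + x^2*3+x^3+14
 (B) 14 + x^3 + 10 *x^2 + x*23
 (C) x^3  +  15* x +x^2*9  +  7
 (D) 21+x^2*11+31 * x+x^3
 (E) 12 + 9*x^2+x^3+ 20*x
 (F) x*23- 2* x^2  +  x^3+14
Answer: B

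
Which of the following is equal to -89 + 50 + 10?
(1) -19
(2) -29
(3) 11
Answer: 2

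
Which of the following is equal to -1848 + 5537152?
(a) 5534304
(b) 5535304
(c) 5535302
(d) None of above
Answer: b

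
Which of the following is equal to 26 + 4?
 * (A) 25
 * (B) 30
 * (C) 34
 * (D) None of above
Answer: B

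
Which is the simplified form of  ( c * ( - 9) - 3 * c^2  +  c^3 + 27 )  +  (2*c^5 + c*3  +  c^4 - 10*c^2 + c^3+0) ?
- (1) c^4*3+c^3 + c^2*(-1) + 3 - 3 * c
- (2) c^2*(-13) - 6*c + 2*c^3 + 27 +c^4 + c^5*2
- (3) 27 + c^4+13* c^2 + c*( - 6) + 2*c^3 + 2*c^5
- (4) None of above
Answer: 2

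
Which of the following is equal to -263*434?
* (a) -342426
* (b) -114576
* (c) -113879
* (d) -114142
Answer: d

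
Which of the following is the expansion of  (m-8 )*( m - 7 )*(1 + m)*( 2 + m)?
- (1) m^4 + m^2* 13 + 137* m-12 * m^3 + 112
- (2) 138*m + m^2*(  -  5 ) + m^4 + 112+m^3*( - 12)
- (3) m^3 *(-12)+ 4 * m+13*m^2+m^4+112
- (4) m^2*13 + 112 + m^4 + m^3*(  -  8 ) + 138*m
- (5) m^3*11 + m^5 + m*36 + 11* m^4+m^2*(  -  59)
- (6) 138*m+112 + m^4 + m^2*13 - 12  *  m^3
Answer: 6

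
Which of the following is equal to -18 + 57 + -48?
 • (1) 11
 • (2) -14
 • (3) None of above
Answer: 3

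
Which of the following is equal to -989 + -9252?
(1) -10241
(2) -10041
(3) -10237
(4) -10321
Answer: 1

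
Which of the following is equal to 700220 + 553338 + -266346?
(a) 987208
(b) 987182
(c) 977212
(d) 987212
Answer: d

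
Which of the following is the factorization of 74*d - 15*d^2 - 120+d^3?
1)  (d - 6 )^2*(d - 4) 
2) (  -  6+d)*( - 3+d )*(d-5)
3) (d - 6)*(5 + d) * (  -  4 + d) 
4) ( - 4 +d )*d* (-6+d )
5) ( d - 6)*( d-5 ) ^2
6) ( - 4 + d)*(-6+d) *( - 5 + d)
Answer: 6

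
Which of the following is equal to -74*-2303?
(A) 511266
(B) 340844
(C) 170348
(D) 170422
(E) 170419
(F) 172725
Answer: D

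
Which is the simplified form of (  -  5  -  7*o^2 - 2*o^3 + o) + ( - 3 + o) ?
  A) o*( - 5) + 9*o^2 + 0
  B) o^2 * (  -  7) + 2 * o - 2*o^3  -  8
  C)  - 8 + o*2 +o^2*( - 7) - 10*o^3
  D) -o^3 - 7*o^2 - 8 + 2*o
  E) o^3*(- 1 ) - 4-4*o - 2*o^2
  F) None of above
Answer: B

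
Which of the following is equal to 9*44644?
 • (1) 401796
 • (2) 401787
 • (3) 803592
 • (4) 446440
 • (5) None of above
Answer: 1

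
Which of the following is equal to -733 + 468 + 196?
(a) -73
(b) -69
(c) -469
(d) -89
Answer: b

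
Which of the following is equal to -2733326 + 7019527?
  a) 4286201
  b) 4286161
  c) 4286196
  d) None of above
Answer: a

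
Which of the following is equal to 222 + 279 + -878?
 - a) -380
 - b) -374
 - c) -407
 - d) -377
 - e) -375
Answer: d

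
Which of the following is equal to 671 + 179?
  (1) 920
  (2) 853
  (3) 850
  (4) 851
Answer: 3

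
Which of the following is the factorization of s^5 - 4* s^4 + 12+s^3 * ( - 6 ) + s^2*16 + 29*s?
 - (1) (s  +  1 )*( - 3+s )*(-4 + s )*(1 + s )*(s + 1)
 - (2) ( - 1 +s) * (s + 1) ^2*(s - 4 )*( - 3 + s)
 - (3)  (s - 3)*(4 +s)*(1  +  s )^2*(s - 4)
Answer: 1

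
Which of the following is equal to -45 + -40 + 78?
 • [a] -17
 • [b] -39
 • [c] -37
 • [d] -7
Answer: d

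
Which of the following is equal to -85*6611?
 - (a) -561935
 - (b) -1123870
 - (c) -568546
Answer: a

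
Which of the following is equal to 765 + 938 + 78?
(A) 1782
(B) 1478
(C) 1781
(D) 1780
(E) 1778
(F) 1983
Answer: C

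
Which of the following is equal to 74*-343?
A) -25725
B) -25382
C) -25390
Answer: B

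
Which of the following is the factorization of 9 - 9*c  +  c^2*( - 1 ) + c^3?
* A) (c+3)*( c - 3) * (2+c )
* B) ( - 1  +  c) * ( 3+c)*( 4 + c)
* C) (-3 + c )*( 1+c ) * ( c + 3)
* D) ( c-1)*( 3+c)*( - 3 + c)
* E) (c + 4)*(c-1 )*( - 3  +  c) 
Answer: D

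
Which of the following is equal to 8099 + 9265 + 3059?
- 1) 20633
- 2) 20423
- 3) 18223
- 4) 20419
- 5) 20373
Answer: 2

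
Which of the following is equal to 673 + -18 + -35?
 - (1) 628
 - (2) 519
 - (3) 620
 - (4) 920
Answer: 3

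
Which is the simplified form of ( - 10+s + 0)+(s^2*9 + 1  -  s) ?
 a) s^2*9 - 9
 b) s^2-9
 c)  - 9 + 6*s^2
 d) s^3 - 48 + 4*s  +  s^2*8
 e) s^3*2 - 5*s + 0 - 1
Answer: a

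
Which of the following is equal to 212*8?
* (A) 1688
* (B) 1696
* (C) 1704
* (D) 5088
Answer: B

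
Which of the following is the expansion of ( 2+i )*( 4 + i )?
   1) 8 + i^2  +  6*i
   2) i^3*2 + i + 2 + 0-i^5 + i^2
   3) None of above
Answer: 1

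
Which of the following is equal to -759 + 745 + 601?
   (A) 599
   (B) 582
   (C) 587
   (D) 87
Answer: C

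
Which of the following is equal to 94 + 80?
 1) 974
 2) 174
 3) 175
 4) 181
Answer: 2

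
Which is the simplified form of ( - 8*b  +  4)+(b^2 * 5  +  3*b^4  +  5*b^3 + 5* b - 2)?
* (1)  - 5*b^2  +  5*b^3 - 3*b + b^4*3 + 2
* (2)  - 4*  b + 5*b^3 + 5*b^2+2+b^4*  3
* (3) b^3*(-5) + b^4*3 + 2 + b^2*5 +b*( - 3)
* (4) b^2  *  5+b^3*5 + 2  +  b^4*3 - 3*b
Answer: 4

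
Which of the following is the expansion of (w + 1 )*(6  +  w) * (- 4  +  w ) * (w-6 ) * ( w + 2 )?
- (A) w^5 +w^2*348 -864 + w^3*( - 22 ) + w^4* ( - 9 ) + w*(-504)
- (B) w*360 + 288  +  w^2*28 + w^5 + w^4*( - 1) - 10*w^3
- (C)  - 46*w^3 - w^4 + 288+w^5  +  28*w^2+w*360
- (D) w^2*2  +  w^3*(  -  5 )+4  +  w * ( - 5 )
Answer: C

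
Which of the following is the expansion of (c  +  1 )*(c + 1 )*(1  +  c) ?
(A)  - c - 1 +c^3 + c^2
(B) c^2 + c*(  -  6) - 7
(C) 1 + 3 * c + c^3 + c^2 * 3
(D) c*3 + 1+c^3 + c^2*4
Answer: C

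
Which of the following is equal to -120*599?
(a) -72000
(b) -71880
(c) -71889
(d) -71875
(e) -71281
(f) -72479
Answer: b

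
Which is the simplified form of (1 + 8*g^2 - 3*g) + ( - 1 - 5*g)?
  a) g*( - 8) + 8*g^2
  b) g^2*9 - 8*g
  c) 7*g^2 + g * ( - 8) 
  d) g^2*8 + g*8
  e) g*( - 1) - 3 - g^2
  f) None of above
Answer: a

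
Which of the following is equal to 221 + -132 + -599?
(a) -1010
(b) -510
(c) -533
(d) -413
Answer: b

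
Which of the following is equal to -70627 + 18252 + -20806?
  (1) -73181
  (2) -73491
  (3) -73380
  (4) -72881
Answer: 1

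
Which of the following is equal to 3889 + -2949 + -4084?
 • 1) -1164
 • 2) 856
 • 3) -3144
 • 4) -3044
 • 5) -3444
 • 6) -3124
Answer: 3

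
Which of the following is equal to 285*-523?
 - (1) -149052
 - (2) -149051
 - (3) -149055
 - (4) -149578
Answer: 3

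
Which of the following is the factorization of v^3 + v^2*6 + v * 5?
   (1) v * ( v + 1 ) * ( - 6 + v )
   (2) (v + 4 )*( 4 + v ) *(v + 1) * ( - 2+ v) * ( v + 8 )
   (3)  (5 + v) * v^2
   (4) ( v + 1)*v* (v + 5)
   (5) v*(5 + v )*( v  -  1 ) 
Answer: 4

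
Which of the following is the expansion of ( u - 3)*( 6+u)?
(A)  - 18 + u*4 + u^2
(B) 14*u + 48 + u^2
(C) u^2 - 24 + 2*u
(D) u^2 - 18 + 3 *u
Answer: D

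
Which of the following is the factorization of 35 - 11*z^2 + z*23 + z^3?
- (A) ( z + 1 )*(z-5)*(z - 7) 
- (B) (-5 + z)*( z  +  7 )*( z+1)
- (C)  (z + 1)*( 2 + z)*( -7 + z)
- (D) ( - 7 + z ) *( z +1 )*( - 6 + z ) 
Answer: A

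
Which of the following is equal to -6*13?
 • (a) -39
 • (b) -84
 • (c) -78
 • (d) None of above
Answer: c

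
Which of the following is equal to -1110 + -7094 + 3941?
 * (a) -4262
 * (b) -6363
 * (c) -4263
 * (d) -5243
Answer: c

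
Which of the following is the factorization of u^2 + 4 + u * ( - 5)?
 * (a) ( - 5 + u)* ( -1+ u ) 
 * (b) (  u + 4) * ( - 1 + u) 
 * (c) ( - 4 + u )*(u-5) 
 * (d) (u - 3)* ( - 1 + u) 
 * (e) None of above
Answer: e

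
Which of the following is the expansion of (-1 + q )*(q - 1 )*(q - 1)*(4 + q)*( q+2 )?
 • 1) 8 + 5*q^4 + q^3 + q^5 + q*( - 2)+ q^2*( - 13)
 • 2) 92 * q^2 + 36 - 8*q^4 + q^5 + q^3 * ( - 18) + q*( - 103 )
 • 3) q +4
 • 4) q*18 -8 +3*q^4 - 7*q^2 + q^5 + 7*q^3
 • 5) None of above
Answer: 5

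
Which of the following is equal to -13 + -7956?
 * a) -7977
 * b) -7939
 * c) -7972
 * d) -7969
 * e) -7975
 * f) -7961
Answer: d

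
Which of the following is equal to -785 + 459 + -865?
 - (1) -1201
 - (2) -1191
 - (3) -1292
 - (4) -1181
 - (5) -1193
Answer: 2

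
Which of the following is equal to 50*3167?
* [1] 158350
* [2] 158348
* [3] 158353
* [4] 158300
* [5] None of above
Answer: 1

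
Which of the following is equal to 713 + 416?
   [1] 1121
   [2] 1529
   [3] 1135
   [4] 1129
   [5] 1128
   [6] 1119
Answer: 4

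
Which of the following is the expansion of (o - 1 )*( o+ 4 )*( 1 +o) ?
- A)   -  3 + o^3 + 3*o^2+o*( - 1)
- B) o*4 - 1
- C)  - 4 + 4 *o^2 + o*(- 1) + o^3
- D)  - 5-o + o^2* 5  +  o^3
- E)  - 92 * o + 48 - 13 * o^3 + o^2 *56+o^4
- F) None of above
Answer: C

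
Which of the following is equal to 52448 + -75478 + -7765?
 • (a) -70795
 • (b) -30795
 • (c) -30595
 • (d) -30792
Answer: b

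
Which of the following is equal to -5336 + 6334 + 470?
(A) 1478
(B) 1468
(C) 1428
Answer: B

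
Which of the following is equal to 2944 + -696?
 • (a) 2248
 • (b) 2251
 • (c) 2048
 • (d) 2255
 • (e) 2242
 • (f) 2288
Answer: a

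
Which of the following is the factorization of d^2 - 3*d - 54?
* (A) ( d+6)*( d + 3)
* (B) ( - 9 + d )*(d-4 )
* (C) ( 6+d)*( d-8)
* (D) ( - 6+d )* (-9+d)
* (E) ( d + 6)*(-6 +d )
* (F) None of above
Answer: F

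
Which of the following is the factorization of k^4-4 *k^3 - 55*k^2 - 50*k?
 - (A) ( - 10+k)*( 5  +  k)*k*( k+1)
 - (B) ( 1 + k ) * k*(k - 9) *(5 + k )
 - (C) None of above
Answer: A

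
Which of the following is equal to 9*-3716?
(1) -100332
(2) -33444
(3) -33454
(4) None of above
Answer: 2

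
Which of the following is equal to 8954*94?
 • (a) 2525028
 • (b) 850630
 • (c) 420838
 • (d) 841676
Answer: d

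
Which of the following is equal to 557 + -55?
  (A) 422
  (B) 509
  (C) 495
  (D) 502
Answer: D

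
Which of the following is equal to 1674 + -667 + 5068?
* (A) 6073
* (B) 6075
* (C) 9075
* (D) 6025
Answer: B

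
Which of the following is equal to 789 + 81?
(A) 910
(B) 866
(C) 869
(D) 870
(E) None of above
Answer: D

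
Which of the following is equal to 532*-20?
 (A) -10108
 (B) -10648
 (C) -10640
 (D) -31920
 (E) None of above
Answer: C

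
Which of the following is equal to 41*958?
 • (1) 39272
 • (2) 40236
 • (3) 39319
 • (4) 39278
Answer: 4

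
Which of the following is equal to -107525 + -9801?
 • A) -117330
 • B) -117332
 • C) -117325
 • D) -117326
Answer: D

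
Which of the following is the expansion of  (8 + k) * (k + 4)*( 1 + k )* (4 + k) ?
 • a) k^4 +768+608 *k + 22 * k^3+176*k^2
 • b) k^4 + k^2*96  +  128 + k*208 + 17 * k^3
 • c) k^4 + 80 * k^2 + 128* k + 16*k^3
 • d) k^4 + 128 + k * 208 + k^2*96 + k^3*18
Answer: b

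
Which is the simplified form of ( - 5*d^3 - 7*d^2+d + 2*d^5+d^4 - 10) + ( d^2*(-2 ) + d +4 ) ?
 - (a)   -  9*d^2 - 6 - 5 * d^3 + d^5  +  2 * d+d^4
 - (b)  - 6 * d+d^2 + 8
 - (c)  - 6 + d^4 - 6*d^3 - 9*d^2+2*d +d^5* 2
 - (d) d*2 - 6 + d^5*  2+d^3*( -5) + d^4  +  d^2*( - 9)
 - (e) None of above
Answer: d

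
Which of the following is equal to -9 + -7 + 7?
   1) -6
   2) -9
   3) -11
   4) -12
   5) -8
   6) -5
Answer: 2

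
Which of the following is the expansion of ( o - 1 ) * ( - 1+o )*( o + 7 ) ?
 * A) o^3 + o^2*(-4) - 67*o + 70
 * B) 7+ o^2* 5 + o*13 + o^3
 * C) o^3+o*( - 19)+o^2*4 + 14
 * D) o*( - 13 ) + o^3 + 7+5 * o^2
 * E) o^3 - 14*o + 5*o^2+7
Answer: D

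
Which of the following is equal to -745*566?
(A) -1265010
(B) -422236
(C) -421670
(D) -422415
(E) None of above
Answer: C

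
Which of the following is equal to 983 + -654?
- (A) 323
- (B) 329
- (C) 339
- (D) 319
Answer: B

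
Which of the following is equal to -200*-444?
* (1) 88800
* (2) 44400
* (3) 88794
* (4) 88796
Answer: 1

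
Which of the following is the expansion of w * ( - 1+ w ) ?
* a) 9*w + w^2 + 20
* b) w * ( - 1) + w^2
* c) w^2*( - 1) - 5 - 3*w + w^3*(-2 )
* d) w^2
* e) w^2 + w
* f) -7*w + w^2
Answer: b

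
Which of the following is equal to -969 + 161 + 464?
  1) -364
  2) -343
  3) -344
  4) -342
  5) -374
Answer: 3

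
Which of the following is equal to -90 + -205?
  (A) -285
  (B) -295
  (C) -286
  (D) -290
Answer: B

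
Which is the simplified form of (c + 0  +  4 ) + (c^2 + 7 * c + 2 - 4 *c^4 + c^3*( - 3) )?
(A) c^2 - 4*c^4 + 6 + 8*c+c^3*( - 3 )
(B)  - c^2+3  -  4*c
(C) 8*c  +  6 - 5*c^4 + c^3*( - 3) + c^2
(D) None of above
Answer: A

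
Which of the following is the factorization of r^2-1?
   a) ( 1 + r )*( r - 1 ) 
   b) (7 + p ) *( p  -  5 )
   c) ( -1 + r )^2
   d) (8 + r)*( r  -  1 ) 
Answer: a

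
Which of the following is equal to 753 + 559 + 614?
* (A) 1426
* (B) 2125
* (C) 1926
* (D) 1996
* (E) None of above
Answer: C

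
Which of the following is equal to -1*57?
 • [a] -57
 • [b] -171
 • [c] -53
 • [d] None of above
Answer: a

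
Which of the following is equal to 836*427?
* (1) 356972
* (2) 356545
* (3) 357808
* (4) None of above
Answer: 1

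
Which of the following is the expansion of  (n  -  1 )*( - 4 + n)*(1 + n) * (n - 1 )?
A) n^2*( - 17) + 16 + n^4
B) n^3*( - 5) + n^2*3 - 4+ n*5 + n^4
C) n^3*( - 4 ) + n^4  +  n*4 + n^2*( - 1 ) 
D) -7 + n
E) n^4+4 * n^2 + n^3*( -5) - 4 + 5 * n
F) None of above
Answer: B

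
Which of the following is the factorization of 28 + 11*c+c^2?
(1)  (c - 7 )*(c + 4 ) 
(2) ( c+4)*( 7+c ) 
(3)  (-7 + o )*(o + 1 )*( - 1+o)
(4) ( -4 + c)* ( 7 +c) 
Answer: 2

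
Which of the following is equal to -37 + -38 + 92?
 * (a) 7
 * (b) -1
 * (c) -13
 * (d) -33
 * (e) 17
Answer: e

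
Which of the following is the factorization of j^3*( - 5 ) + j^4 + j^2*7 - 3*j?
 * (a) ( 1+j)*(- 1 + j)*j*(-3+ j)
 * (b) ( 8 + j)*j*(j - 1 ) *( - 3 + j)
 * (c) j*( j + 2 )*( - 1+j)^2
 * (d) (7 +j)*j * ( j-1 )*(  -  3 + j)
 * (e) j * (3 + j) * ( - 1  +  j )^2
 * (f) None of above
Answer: f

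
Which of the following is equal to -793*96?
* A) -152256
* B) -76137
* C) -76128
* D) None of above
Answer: C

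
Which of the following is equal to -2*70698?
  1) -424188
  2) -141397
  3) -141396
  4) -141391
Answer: 3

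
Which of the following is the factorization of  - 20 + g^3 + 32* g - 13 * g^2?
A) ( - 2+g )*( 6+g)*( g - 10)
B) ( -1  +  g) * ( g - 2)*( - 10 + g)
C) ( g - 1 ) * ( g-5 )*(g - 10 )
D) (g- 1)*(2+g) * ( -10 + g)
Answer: B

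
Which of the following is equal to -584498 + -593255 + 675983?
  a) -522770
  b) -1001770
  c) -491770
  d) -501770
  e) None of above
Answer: d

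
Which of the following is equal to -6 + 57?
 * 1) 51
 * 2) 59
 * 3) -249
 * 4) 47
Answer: 1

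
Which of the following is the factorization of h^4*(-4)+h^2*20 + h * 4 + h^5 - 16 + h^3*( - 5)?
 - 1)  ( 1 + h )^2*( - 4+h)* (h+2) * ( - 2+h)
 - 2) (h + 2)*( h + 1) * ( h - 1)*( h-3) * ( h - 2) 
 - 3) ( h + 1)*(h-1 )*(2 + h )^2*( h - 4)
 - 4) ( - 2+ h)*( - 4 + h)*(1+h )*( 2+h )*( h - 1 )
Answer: 4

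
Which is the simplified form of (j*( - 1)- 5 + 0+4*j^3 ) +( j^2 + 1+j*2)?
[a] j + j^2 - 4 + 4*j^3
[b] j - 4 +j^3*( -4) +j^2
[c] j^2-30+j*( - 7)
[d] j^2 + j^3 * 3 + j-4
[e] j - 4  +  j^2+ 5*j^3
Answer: a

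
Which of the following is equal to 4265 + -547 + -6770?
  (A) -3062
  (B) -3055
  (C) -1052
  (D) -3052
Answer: D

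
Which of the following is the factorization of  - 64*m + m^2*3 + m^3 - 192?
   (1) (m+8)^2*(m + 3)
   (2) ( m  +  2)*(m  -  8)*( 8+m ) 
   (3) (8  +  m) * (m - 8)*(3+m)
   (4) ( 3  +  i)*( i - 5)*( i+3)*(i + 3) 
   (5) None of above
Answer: 3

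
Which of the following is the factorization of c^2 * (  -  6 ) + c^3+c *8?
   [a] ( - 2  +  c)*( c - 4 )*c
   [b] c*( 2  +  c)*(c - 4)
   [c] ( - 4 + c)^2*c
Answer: a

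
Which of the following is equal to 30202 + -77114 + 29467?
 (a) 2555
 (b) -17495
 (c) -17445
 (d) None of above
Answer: c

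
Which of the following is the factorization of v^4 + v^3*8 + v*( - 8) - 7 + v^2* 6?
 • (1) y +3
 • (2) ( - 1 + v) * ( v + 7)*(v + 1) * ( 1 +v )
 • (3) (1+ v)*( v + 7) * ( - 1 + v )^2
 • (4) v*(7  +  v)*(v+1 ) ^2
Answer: 2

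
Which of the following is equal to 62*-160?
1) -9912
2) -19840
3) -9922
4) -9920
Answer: 4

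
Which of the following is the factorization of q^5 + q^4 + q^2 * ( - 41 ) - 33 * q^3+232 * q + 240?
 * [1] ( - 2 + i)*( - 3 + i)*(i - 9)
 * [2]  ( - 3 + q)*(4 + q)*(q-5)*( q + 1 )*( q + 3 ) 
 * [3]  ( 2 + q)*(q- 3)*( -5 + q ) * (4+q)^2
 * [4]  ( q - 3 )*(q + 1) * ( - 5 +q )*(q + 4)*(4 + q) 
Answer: 4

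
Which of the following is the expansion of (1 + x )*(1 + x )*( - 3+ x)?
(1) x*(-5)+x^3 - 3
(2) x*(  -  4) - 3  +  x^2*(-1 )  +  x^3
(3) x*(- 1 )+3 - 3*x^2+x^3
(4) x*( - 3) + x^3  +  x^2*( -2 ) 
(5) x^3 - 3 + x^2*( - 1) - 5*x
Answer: 5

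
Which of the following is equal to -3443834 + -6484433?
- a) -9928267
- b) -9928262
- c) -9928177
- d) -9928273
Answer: a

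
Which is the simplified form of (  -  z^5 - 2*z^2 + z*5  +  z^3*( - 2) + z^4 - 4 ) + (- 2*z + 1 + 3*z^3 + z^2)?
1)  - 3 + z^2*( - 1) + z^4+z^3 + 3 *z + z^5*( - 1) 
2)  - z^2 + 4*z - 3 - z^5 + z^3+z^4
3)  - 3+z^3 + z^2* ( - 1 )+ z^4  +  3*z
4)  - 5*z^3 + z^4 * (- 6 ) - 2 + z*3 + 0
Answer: 1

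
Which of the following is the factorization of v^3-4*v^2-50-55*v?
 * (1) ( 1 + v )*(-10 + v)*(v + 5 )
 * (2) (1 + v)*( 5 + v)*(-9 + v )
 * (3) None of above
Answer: 1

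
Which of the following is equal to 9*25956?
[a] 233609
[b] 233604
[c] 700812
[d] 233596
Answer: b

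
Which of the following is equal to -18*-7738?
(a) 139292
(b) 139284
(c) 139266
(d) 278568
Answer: b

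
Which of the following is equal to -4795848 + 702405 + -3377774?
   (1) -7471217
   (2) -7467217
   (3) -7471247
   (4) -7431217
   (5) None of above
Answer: 1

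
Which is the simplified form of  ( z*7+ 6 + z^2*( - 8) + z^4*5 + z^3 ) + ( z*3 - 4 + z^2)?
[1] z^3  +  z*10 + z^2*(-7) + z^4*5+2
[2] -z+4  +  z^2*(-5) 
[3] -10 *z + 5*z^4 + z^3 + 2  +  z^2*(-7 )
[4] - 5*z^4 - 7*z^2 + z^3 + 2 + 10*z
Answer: 1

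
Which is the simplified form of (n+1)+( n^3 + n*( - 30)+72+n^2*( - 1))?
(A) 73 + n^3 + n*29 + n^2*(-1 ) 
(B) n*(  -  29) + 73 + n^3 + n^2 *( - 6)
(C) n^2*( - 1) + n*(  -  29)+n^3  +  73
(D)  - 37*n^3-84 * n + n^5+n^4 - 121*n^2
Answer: C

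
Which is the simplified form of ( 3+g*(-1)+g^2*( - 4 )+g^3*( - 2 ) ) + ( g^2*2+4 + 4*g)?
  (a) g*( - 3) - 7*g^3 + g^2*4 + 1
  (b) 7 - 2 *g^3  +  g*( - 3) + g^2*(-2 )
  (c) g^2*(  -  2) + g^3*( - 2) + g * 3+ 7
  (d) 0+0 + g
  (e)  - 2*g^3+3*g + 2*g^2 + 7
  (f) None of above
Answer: c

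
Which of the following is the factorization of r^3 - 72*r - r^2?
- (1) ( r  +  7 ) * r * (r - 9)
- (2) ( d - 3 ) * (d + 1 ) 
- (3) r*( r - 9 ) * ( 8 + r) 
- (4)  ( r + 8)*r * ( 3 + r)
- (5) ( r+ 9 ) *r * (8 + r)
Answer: 3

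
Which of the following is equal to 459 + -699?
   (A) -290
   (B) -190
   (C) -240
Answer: C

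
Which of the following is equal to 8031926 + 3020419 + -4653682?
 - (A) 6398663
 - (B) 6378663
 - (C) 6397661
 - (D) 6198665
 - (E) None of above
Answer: A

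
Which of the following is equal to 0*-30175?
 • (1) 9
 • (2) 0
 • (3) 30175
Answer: 2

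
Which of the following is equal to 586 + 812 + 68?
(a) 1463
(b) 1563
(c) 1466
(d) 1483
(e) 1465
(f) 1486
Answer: c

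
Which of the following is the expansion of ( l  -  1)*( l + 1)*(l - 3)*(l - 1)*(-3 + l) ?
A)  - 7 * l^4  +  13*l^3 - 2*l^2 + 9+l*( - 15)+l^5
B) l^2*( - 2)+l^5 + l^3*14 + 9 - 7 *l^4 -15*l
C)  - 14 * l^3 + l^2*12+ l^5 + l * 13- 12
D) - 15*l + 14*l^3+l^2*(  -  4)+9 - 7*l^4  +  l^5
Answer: B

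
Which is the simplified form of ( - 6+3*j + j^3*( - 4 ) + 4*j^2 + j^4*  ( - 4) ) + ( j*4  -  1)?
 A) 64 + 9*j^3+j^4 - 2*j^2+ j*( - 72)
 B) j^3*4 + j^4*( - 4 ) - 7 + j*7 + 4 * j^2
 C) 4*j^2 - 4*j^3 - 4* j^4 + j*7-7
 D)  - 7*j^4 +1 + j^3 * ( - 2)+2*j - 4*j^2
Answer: C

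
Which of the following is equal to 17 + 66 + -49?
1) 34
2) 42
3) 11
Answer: 1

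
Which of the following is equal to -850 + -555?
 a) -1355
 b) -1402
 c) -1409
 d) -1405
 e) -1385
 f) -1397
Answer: d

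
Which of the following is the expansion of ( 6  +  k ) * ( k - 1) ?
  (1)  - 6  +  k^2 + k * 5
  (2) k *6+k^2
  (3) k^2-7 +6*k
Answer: 1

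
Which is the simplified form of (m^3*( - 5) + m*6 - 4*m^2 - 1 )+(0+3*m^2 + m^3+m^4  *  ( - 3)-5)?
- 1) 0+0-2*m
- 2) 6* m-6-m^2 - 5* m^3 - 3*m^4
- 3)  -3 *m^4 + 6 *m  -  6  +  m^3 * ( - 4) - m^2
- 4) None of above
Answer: 3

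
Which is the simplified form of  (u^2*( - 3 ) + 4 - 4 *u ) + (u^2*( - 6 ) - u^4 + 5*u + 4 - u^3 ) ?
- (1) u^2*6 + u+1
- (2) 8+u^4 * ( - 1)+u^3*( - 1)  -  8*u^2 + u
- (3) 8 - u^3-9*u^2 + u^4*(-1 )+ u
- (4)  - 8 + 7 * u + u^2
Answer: 3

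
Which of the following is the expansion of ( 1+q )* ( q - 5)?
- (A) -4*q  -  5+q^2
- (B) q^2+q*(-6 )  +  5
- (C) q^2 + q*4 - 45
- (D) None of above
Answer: A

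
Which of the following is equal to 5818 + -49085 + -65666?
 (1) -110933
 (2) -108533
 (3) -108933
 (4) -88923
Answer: 3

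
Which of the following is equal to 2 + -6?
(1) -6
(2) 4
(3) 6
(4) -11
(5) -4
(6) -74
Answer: 5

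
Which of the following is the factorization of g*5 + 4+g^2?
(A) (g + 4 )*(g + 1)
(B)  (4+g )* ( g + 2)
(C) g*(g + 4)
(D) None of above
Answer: A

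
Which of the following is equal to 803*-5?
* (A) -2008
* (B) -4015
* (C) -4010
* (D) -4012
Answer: B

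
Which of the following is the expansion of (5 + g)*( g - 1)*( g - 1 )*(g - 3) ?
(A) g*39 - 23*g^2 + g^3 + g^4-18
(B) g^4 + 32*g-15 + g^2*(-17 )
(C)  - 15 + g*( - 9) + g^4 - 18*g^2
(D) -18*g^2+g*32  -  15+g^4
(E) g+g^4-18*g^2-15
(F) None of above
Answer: D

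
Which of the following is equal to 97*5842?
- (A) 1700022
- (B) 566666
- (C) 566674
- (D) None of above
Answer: C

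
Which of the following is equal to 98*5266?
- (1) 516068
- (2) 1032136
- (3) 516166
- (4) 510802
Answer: 1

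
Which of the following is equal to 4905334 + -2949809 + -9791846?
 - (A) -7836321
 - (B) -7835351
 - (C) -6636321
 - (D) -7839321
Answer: A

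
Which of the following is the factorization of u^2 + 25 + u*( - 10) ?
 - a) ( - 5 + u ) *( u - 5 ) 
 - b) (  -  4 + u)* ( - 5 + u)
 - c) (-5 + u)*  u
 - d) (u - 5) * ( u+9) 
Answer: a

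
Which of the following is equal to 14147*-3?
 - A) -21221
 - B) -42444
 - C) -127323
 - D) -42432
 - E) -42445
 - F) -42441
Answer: F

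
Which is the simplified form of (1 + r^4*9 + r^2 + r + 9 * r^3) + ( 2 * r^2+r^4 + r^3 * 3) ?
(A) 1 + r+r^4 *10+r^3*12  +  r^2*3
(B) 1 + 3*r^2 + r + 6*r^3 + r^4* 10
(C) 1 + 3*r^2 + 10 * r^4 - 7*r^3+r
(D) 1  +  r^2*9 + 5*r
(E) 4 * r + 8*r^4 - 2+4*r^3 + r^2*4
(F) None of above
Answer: A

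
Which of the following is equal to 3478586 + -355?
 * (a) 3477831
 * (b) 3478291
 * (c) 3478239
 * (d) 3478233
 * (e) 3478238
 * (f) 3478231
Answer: f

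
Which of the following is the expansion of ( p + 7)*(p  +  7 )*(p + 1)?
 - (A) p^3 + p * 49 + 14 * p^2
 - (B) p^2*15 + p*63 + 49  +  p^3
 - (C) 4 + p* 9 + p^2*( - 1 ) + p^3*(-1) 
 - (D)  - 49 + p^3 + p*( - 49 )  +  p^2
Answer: B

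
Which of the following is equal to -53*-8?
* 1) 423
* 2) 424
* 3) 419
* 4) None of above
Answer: 2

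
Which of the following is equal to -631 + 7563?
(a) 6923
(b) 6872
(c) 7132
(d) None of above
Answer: d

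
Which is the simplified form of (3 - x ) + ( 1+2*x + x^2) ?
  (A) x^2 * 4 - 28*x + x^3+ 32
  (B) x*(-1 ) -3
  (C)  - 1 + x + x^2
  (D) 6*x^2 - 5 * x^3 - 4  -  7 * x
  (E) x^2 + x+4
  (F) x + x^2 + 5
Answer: E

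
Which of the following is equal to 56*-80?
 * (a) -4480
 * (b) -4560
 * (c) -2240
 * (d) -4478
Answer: a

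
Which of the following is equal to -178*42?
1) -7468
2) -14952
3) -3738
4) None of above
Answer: 4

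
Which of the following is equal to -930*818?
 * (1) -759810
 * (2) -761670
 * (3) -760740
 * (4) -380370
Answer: 3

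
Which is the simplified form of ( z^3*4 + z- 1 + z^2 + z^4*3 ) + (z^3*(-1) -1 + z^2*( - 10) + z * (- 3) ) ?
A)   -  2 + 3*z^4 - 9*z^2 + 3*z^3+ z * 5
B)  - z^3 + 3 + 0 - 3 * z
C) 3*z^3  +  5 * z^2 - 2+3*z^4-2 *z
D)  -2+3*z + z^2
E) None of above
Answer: E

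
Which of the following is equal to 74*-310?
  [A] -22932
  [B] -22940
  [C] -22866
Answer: B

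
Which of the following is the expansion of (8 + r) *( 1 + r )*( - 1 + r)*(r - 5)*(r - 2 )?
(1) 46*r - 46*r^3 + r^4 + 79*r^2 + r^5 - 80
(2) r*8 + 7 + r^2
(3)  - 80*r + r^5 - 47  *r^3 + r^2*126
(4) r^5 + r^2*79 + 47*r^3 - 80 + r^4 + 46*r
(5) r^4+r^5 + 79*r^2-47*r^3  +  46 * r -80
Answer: 5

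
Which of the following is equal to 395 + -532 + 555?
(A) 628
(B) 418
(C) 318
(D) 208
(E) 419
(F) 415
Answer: B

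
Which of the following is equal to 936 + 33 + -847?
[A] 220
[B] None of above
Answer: B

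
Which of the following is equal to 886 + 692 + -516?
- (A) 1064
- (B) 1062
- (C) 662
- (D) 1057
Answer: B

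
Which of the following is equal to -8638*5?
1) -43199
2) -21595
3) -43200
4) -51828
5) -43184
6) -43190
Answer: 6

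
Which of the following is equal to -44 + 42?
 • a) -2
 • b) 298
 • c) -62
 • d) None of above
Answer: a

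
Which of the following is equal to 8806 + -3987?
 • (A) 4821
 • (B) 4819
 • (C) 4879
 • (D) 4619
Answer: B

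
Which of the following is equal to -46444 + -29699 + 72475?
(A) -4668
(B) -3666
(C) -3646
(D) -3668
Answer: D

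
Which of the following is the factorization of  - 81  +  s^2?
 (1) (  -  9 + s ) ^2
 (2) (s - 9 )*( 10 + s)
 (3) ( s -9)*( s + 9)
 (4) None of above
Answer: 3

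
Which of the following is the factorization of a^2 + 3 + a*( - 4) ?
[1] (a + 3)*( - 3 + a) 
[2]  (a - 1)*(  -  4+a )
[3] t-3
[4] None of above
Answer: 4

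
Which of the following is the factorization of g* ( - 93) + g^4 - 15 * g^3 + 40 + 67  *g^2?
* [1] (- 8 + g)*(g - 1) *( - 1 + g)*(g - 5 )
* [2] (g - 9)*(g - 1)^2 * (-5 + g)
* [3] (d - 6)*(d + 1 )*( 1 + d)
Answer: 1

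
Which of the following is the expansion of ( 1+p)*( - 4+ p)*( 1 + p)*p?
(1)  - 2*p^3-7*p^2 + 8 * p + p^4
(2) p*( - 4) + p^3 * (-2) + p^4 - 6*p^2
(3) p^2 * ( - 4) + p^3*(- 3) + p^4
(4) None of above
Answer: 4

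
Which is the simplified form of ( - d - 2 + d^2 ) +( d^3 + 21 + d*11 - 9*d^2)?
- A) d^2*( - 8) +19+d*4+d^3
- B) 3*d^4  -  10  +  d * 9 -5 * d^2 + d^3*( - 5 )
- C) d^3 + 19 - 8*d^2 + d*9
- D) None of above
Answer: D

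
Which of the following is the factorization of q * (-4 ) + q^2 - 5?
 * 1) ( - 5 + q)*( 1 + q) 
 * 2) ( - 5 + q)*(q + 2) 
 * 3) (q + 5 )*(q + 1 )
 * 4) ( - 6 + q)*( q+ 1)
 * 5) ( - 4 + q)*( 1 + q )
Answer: 1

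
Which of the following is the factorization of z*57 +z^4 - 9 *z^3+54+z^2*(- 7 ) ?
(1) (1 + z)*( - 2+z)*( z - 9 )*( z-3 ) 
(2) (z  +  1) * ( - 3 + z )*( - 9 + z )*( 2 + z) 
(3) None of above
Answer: 2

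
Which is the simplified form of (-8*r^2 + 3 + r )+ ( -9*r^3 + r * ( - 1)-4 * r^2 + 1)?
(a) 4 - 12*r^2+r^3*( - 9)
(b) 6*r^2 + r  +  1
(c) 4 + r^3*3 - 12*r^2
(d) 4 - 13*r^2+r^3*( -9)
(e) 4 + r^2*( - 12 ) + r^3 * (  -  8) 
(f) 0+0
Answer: a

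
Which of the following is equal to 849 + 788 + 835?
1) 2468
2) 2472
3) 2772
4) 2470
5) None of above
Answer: 2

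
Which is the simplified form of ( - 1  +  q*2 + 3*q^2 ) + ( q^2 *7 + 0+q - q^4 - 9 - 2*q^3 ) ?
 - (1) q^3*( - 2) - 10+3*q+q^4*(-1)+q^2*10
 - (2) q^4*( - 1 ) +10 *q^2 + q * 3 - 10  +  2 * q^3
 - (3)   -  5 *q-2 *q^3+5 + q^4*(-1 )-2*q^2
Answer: 1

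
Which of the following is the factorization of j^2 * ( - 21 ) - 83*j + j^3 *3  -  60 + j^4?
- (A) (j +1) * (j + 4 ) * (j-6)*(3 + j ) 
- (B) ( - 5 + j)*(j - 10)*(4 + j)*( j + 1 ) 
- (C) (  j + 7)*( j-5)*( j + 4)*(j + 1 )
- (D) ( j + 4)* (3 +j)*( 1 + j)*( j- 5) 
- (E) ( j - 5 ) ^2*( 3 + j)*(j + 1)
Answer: D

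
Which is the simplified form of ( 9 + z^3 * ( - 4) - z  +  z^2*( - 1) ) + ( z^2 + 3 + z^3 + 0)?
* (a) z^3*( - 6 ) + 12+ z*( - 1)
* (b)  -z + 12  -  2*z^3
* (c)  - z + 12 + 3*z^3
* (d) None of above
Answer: d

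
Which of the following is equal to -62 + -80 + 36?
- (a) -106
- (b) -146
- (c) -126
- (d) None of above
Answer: a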